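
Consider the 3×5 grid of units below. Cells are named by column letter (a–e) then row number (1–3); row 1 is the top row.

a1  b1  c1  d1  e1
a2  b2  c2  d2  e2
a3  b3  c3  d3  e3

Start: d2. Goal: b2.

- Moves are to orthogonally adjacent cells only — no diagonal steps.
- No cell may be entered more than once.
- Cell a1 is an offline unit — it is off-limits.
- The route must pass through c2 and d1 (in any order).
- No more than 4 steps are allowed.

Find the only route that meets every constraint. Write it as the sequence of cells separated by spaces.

d2 d1 c1 c2 b2

Any route must reach c2 and d1 and still end at b2 within 4 moves, so the order of the required stops is forced.
Route from d2: up 1 to d1, left 1 to c1, down 1 to c2, left 1 to b2 — 4 moves in all.
Check: all required cells visited; 4 ≤ 4 moves.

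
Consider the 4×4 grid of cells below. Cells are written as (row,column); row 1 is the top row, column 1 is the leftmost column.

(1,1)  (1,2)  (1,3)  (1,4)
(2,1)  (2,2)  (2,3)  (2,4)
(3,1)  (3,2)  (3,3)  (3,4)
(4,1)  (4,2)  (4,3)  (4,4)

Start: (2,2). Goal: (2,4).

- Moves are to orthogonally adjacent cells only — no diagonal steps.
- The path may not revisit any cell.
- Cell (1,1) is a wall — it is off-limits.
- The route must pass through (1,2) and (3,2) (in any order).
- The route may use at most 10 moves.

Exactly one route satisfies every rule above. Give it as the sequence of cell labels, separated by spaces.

Any route must reach (1,2) and (3,2) and still end at (2,4) within 10 moves, so the order of the required stops is forced.
Route from (2,2): up 1 to (1,2), right 1 to (1,3), down 2 to (3,3), left 1 to (3,2), down 1 to (4,2), right 2 to (4,4), up 2 to (2,4) — 10 moves in all.
Check: all required cells visited; 10 ≤ 10 moves.

(2,2) (1,2) (1,3) (2,3) (3,3) (3,2) (4,2) (4,3) (4,4) (3,4) (2,4)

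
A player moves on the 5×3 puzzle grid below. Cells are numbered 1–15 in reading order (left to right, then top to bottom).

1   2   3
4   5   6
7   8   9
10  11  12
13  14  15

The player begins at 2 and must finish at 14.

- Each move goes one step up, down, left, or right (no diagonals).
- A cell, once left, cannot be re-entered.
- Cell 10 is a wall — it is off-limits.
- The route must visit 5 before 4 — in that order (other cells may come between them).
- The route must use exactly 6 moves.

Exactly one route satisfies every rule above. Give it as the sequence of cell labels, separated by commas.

2, 5, 4, 7, 8, 11, 14

The waypoints must appear in the order 5, 4, with no cell reused.
Route from 2: down 1 to 5, left 1 to 4, down 1 to 7, right 1 to 8, down 2 to 14 — 6 moves in all.
Check: order respected (5 at step 1, 4 at step 2); 6 moves as required.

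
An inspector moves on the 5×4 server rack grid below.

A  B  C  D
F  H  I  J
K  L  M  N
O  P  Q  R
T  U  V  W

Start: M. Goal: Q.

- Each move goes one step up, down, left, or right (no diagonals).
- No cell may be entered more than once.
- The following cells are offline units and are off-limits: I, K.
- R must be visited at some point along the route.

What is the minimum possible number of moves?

Any route passes through R somewhere between M and Q. Summing Manhattan distances along the two legs (M → R → Q) gives a lower bound of 2 + 1 = 3 moves.
A route of 3 moves achieves this: M → N → R → Q.
Since 3 matches the lower bound, it is optimal.

3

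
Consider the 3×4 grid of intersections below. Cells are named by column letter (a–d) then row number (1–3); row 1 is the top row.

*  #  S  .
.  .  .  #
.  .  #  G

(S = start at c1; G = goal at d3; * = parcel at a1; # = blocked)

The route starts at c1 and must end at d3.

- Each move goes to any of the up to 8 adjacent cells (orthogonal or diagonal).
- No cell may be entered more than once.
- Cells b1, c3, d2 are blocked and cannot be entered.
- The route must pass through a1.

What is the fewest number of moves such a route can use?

Any route passes through a1 somewhere between c1 and d3. Summing Chebyshev distances along the two legs (c1 → a1 → d3) gives a lower bound of 2 + 3 = 5 moves.
The shortest route satisfying every rule uses 6 moves: c1 → b2 → a1 → a2 → b3 → c2 → d3.
The bound of 5 isn't tight here; checking systematically, no route of length 5 through 5 satisfies every constraint, so 6 is the minimum.

6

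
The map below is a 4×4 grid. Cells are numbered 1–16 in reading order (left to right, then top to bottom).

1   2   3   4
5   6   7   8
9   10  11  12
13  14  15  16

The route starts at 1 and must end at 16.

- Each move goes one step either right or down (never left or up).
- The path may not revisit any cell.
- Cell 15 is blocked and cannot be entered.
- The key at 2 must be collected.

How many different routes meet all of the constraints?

A right/down-only route from 1 to 16 makes exactly 3 down-moves and 3 right-moves in some order.
With no other constraints that would be C(6,3) = 20 routes.
Split at 2 and multiply the segment counts (each segment already excludes blocked cells): 1→2: 1; 2→16: 6; product = 6.
That gives 6 routes.

6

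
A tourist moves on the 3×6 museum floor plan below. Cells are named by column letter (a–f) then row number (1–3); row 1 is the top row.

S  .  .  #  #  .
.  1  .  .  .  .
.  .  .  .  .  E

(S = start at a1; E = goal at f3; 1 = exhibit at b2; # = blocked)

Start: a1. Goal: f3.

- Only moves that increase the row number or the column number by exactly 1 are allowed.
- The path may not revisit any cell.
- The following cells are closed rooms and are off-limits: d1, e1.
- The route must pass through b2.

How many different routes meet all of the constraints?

10

A right/down-only route from a1 to f3 makes exactly 2 down-moves and 5 right-moves in some order.
With no other constraints that would be C(7,2) = 21 routes.
Split at b2 and multiply the segment counts (each segment already excludes blocked cells): a1→b2: 2; b2→f3: 5; product = 10.
That gives 10 routes.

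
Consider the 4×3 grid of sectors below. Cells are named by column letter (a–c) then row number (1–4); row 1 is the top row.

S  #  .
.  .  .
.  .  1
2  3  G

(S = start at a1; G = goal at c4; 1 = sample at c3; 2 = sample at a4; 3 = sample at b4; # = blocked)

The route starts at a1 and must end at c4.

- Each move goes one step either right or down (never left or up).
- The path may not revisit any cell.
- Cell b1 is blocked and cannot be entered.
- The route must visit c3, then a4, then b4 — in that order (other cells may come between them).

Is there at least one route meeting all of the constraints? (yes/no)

a4 lies to the left of c3, so going from c3 to a4 would need a leftward move — but moves only go right/down, so c3 cannot be visited before a4.

no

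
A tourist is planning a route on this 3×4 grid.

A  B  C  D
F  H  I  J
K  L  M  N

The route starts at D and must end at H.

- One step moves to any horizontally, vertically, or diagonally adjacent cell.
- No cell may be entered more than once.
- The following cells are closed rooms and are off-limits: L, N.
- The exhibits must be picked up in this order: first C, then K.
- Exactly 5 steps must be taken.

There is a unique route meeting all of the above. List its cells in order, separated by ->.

D -> C -> B -> F -> K -> H

The waypoints must appear in the order C, K, with no cell reused.
Route from D: left 2 to B, down-left 1 to F, down 1 to K, up-right 1 to H — 5 moves in all.
Check: order respected (C at step 1, K at step 4); 5 moves as required.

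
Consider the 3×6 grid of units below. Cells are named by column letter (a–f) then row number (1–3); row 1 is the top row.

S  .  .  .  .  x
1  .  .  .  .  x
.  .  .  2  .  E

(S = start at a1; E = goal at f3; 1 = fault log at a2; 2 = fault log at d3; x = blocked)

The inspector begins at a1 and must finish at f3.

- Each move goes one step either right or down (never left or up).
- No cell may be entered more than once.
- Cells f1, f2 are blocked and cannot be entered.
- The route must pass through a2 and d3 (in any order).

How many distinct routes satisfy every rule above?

A right/down-only route from a1 to f3 makes exactly 2 down-moves and 5 right-moves in some order.
With no other constraints that would be C(7,2) = 21 routes.
A monotone route can only reach the required cells in the order a2, d3, so split there and multiply the segment counts (each segment already excludes blocked cells): a1→a2: 1; a2→d3: 4; d3→f3: 1; product = 4.
That gives 4 routes.

4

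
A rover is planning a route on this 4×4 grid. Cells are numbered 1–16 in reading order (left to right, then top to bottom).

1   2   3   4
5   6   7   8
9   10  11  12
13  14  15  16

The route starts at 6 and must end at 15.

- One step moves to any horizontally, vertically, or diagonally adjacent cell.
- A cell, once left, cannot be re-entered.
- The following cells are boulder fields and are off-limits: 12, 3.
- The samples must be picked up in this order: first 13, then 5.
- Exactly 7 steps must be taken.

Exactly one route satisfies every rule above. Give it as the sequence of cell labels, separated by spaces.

6 11 14 13 9 5 10 15

The waypoints must appear in the order 13, 5, with no cell reused.
Route from 6: down-right 1 to 11, down-left 1 to 14, left 1 to 13, up 2 to 5, down-right 2 to 15 — 7 moves in all.
Check: order respected (13 at step 3, 5 at step 5); 7 moves as required.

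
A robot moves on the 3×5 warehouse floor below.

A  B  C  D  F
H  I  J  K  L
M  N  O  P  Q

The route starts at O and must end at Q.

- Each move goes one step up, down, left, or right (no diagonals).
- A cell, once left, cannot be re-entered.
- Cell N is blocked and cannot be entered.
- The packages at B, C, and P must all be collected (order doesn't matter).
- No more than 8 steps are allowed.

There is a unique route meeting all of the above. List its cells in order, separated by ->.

O -> J -> I -> B -> C -> D -> K -> P -> Q

Any route must reach B, C, and P and still end at Q within 8 moves, so the order of the required stops is forced.
Route from O: up 1 to J, left 1 to I, up 1 to B, right 2 to D, down 2 to P, right 1 to Q — 8 moves in all.
Check: all required cells visited; 8 ≤ 8 moves.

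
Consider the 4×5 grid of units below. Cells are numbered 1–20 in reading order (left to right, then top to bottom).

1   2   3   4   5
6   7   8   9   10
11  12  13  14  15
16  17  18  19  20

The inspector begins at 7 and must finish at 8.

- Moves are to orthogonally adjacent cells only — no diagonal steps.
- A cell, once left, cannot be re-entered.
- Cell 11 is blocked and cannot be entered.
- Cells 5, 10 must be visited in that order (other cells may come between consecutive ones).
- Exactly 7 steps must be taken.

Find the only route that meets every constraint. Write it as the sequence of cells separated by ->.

The waypoints must appear in the order 5, 10, with no cell reused.
Route from 7: up to 2, 3× right (reaching 5), down to 10, 2× left (reaching 8) — 7 moves in all.
Check: order respected (5 at step 4, 10 at step 5); 7 moves as required.

7 -> 2 -> 3 -> 4 -> 5 -> 10 -> 9 -> 8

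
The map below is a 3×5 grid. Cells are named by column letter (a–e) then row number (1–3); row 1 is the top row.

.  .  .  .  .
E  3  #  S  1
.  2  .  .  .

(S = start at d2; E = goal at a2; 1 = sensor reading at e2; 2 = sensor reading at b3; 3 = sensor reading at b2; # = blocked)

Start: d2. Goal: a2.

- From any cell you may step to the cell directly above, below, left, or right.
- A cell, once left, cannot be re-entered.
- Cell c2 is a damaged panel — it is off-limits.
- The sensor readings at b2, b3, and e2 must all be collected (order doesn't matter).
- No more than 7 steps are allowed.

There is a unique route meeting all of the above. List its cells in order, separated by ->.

d2 -> e2 -> e3 -> d3 -> c3 -> b3 -> b2 -> a2

The 7-move cap with required stops at b2, b3, e2 leaves no slack for detours.
Route from d2: right to e2, down to e3, 3× left (reaching b3), up to b2, left to a2 — 7 moves in all.
Check: all required cells visited; 7 ≤ 7 moves.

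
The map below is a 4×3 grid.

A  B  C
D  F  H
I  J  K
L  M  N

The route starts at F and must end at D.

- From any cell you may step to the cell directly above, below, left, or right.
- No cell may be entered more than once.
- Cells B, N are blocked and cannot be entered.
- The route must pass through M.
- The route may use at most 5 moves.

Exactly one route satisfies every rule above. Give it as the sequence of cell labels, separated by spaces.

The 5-move cap with required stops at M leaves no slack for detours.
Route from F: down 2 to M, left 1 to L, up 2 to D — 5 moves in all.
Check: all required cells visited; 5 ≤ 5 moves.

F J M L I D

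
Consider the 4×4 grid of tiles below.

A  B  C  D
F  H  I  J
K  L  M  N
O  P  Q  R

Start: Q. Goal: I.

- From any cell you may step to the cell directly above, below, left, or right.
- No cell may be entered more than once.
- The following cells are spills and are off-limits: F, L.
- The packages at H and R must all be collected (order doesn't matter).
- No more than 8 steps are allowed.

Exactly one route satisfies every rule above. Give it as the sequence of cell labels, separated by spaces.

The 8-move cap with required stops at H, R leaves no slack for detours.
Route from Q: right to R, 3× up (reaching D), 2× left (reaching B), down to H, right to I — 8 moves in all.
Check: all required cells visited; 8 ≤ 8 moves.

Q R N J D C B H I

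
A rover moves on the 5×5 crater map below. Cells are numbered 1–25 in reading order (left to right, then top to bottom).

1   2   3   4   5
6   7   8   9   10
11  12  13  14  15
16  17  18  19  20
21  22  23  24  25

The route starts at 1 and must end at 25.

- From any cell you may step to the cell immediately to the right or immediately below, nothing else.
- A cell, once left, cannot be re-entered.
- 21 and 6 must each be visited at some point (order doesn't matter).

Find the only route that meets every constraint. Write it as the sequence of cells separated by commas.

1, 6, 11, 16, 21, 22, 23, 24, 25

Moves only go right or down, so the column and row indices never decrease.
Route from 1: down 4 to 21, right 4 to 25 — 8 moves in all.
Check: all required cells visited.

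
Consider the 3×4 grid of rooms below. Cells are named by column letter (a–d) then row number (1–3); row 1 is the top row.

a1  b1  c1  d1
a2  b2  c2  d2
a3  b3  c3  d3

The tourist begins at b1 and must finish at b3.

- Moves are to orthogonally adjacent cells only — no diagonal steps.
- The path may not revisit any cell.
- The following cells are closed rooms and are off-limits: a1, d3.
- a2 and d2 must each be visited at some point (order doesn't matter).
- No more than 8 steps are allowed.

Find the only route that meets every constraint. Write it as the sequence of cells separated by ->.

The budget equals the shortest possible length, so every move has to be on a shortest route through the required cells.
Route from b1: right 2 to d1, down 1 to d2, left 3 to a2, down 1 to a3, right 1 to b3 — 8 moves in all.
Check: all required cells visited; 8 ≤ 8 moves.

b1 -> c1 -> d1 -> d2 -> c2 -> b2 -> a2 -> a3 -> b3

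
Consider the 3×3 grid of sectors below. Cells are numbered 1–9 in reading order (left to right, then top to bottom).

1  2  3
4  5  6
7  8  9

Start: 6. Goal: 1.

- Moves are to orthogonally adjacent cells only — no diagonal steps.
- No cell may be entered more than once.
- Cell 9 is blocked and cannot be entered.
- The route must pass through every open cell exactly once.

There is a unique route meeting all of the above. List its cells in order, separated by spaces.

6 3 2 5 8 7 4 1

Need to visit all 8 open cells exactly once, starting at 6 and ending at 1.
Cell 3 has only two open neighbours (6 and 2), so the path must pass straight through it: one of those is the cell it's entered from and the other is where it exits.
Route from 6: up 1 to 3, left 1 to 2, down 2 to 8, left 1 to 7, up 2 to 1 — 7 moves in all.
Check: all 8 open cells covered.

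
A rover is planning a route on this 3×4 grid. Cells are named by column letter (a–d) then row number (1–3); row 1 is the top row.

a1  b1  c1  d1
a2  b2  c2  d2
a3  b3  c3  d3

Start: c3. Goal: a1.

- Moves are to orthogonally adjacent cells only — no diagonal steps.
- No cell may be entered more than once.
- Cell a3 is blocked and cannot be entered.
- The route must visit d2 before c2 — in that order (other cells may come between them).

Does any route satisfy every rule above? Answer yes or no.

yes

One route that works: c3 → d3 → d2 → c2 → c1 → b1 → a1.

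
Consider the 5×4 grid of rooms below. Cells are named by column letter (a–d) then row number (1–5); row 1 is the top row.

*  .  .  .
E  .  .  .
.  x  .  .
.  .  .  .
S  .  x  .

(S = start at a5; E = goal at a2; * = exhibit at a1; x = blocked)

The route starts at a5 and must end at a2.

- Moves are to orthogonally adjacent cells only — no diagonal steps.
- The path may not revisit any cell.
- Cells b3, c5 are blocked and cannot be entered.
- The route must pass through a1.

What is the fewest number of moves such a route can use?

Any route passes through a1 somewhere between a5 and a2. Summing Manhattan distances along the two legs (a5 → a1 → a2) gives a lower bound of 4 + 1 = 5 moves.
The shortest route satisfying every rule uses 9 moves: a5 → a4 → b4 → c4 → c3 → c2 → c1 → b1 → a1 → a2.
The no-revisit rule (legs can't share cells) pushes the minimum above the 5-move bound; an exhaustive check rules out every length from 5 to 8 (on a 4-connected grid the length of any start-to-goal walk has the same parity as the Manhattan bound, so only lengths 5, 7, 9, … need checking), leaving 9 as the minimum.

9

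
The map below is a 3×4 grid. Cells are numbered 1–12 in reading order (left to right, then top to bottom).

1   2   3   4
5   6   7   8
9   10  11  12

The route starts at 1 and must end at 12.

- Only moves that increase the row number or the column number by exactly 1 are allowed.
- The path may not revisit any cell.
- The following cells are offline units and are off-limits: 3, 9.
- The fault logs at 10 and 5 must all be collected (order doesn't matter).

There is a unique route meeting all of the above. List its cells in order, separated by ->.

Moves only go right or down, so the column and row indices never decrease.
Route from 1: down 1 to 5, right 1 to 6, down 1 to 10, right 2 to 12 — 5 moves in all.
Check: all required cells visited.

1 -> 5 -> 6 -> 10 -> 11 -> 12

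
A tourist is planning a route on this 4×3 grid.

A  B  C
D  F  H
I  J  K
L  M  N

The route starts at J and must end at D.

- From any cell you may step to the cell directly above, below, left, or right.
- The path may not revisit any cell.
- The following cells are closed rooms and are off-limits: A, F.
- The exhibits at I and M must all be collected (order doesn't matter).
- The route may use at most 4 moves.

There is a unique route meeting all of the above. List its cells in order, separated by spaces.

J M L I D

The budget equals the shortest possible length, so every move has to be on a shortest route through the required cells.
Route from J: down to M, left to L, 2× up (reaching D) — 4 moves in all.
Check: all required cells visited; 4 ≤ 4 moves.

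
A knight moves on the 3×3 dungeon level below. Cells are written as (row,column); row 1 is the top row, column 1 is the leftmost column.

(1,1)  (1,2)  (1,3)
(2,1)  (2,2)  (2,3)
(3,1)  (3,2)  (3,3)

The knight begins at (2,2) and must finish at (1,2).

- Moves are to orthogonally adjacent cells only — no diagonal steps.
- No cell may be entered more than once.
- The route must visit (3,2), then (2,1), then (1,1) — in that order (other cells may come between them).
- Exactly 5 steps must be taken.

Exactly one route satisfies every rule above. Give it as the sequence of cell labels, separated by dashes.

The waypoints must appear in the order (3,2), (2,1), (1,1), with no cell reused.
Route from (2,2): down to (3,2), left to (3,1), 2× up (reaching (1,1)), right to (1,2) — 5 moves in all.
Check: order respected ((3,2) at step 1, (2,1) at step 3, (1,1) at step 4); 5 moves as required.

(2,2) - (3,2) - (3,1) - (2,1) - (1,1) - (1,2)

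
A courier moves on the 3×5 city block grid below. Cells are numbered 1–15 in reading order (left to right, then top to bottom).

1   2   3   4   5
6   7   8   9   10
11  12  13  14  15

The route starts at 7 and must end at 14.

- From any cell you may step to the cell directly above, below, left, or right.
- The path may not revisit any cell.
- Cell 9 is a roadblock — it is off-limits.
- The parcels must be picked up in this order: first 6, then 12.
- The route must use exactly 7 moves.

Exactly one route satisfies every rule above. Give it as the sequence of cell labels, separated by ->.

The waypoints must appear in the order 6, 12, with no cell reused.
Route from 7: up 1 to 2, left 1 to 1, down 2 to 11, right 3 to 14 — 7 moves in all.
Check: order respected (6 at step 3, 12 at step 5); 7 moves as required.

7 -> 2 -> 1 -> 6 -> 11 -> 12 -> 13 -> 14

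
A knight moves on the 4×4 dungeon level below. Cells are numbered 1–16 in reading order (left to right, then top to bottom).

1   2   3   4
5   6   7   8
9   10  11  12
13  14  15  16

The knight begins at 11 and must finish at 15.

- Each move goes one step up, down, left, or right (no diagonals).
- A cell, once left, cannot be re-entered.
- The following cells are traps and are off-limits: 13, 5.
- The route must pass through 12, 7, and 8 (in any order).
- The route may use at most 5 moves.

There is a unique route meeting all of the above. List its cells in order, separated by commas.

11, 7, 8, 12, 16, 15

Any route must reach 12, 7, and 8 and still end at 15 within 5 moves, so the order of the required stops is forced.
Route from 11: up to 7, right to 8, 2× down (reaching 16), left to 15 — 5 moves in all.
Check: all required cells visited; 5 ≤ 5 moves.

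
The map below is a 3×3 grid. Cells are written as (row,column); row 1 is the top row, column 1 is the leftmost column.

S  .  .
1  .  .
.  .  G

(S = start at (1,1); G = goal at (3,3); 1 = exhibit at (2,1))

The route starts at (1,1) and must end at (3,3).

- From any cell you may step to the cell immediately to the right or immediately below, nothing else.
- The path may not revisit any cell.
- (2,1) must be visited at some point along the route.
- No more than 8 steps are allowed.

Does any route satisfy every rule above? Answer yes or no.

One route that works: (1,1) → (2,1) → (3,1) → (3,2) → (3,3).

yes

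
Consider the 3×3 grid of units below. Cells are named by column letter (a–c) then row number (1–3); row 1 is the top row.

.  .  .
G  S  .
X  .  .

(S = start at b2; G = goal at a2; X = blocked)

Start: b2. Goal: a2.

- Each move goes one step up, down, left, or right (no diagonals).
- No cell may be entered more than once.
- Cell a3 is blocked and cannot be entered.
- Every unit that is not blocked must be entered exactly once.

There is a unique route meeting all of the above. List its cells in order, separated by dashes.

Need to visit all 8 open cells exactly once, starting at b2 and ending at a2.
Cell c1 has only two open neighbours (c2 and b1), so the path must pass straight through it: one of those is the cell it's entered from and the other is where it exits.
Route from b2: down 1 to b3, right 1 to c3, up 2 to c1, left 2 to a1, down 1 to a2 — 7 moves in all.
Check: all 8 open cells covered.

b2 - b3 - c3 - c2 - c1 - b1 - a1 - a2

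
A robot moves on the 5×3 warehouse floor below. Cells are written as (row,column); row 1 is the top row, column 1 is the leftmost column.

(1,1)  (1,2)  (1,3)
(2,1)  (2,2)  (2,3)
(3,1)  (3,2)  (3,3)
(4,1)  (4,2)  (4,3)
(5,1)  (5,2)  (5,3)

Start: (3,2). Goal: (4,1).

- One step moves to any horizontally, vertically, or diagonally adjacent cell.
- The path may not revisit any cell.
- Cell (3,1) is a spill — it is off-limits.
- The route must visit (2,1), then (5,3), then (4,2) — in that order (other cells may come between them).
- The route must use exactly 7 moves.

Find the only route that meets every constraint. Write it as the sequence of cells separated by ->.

(3,2) -> (2,1) -> (2,2) -> (3,3) -> (4,3) -> (5,3) -> (4,2) -> (4,1)

The waypoints must appear in the order (2,1), (5,3), (4,2), with no cell reused.
Route from (3,2): up-left to (2,1), right to (2,2), down-right to (3,3), 2× down (reaching (5,3)), up-left to (4,2), left to (4,1) — 7 moves in all.
Check: order respected ((2,1) at step 1, (5,3) at step 5, (4,2) at step 6); 7 moves as required.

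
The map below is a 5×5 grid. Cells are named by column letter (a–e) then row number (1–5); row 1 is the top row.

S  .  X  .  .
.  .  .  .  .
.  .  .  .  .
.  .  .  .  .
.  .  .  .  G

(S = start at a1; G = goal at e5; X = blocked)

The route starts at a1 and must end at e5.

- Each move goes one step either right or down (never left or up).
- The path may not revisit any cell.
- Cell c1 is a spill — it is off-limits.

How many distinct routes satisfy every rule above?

A right/down-only route from a1 to e5 makes exactly 4 down-moves and 4 right-moves in some order.
With no other constraints that would be C(8,4) = 70 routes.
Subtract routes through each blocked cell (inclusion–exclusion for overlaps): − through c1: 15 → 55.
That gives 55 routes.

55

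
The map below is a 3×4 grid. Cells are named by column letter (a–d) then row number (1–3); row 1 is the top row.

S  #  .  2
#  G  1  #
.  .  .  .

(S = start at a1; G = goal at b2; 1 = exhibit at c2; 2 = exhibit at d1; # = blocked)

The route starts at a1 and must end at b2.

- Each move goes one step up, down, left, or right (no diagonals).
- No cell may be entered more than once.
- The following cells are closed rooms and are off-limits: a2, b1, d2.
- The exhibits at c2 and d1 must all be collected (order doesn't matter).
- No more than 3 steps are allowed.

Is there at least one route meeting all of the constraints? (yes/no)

The blocked cells wall c2 off from a1 completely — no sequence of moves reaches it at all, so no route can satisfy the rules.

no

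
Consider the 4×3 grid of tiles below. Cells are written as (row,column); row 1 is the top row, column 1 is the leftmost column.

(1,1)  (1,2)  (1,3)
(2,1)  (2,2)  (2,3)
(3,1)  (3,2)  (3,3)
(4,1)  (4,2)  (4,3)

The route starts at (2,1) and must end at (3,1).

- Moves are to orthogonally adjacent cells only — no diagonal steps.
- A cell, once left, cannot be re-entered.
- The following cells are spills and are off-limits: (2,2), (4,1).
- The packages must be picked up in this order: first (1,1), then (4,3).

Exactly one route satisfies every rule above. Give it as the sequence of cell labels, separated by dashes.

The waypoints must appear in the order (1,1), (4,3), with no cell reused.
Route from (2,1): up 1 to (1,1), right 2 to (1,3), down 3 to (4,3), left 1 to (4,2), up 1 to (3,2), left 1 to (3,1) — 9 moves in all.
Check: order respected ((1,1) at step 1, (4,3) at step 6).

(2,1) - (1,1) - (1,2) - (1,3) - (2,3) - (3,3) - (4,3) - (4,2) - (3,2) - (3,1)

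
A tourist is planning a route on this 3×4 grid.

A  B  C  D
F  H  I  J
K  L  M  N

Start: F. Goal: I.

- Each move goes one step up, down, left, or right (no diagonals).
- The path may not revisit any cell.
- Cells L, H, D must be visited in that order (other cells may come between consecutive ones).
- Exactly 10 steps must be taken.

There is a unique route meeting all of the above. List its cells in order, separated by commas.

The waypoints must appear in the order L, H, D, with no cell reused.
Route from F: down to K, right to L, 2× up (reaching B), 2× right (reaching D), 2× down (reaching N), left to M, up to I — 10 moves in all.
Check: order respected (L at step 2, H at step 3, D at step 6); 10 moves as required.

F, K, L, H, B, C, D, J, N, M, I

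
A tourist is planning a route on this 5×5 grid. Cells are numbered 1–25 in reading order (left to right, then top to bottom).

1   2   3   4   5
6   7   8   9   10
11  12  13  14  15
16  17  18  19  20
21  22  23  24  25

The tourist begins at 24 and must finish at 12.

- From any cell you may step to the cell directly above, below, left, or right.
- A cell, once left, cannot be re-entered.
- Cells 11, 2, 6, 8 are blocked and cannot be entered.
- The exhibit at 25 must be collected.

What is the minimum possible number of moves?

Any route passes through 25 somewhere between 24 and 12. Summing Manhattan distances along the two legs (24 → 25 → 12) gives a lower bound of 1 + 5 = 6 moves.
A route of 6 moves achieves this: 24 → 25 → 20 → 15 → 14 → 13 → 12.
Since 6 matches the lower bound, it is optimal.

6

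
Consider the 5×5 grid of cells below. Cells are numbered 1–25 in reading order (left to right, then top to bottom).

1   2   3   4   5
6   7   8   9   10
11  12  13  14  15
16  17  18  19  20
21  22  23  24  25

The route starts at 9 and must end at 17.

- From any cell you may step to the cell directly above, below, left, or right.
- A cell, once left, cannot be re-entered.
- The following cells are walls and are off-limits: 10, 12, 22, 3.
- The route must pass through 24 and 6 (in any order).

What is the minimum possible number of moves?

12

Any route passes through 24 and 6 in some order between 9 and 17. Summing Manhattan distances along each leg and taking the cheapest ordering (9 → 6 → 24 → 17) gives a lower bound of 3 + 6 + 3 = 12 moves.
A route of 12 moves achieves this: 9 → 14 → 19 → 24 → 23 → 18 → 13 → 8 → 7 → 6 → 11 → 16 → 17.
Since 12 matches the lower bound, it is optimal.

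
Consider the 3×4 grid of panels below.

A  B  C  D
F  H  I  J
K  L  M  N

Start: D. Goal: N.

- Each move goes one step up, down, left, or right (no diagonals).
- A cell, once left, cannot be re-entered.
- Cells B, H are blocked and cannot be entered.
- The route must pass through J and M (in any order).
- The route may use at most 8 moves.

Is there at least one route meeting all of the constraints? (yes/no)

One route that works: D → J → I → M → N.

yes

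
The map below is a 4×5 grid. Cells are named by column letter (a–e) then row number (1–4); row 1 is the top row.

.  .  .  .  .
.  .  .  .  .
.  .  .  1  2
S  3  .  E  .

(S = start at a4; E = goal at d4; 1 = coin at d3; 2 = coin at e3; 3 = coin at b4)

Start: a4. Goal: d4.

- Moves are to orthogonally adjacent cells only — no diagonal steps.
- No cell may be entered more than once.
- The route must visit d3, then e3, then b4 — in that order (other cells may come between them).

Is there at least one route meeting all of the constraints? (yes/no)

Ignoring the required order, 275 revisit-free routes from a4 to d4 pass through all of d3, e3, and b4; the waypoint orders that occur are b4 → d3 → e3 (132); b4 → e3 → d3 (122); e3 → d3 → b4 (21) — never d3 → e3 → b4.

no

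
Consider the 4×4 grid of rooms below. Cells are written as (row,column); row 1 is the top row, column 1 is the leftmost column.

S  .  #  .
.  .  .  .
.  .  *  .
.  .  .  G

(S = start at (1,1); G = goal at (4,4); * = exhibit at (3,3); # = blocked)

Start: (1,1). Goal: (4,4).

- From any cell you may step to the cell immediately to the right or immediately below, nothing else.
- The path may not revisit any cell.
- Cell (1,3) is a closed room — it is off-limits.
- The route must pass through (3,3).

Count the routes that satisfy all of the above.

A right/down-only route from (1,1) to (4,4) makes exactly 3 down-moves and 3 right-moves in some order.
With no other constraints that would be C(6,3) = 20 routes.
Split at (3,3) and multiply the segment counts (each segment already excludes blocked cells): (1,1)→(3,3): 5; (3,3)→(4,4): 2; product = 10.
That gives 10 routes.

10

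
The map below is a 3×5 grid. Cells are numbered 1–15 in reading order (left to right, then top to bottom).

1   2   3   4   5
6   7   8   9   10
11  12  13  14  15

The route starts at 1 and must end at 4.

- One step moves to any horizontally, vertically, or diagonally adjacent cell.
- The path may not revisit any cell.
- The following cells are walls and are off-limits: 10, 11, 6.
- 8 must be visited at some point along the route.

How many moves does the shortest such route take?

Any route passes through 8 somewhere between 1 and 4. Summing Chebyshev distances along the two legs (1 → 8 → 4) gives a lower bound of 2 + 1 = 3 moves.
A route of 3 moves achieves this: 1 → 2 → 8 → 4.
Since 3 matches the lower bound, it is optimal.

3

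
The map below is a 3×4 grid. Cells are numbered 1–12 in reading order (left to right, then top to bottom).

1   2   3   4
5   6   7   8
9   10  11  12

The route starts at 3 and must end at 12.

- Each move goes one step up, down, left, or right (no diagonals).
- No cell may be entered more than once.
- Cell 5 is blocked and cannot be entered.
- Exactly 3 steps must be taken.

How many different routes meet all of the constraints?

3

Need simple routes of exactly 3 moves from 3 to 12 (Manhattan distance 3, so 0 moves are spent on a detour and 0 undoing it).
Enumerating: 3 7 11 12 | 3 7 8 12 | 3 4 8 12.
That gives 3 routes.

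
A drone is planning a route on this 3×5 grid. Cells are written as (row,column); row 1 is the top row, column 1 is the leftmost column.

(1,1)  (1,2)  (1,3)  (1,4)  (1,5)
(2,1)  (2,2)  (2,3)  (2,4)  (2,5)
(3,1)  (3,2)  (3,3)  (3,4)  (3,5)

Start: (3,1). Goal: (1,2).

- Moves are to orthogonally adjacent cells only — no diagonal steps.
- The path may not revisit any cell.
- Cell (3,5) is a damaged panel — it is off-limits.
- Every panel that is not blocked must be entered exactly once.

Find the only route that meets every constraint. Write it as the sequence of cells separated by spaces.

Need to visit all 14 open cells exactly once, starting at (3,1) and ending at (1,2).
Cell (3,4) has only two open neighbours ((2,4) and (3,3)), so the path must pass straight through it: one of those is the cell it's entered from and the other is where it exits.
Route from (3,1): right 3 to (3,4), up 1 to (2,4), right 1 to (2,5), up 1 to (1,5), left 2 to (1,3), down 1 to (2,3), left 2 to (2,1), up 1 to (1,1), right 1 to (1,2) — 13 moves in all.
Check: all 14 open cells covered.

(3,1) (3,2) (3,3) (3,4) (2,4) (2,5) (1,5) (1,4) (1,3) (2,3) (2,2) (2,1) (1,1) (1,2)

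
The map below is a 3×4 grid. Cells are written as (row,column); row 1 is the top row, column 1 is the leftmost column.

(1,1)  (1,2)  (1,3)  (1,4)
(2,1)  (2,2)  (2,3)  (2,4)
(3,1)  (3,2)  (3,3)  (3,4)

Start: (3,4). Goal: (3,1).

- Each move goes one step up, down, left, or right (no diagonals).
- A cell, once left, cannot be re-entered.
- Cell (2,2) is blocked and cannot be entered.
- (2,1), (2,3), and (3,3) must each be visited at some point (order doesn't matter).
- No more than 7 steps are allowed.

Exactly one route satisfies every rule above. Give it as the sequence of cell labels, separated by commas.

Any route must reach (2,1), (2,3), and (3,3) and still end at (3,1) within 7 moves, so the order of the required stops is forced.
Route from (3,4): left 1 to (3,3), up 2 to (1,3), left 2 to (1,1), down 2 to (3,1) — 7 moves in all.
Check: all required cells visited; 7 ≤ 7 moves.

(3,4), (3,3), (2,3), (1,3), (1,2), (1,1), (2,1), (3,1)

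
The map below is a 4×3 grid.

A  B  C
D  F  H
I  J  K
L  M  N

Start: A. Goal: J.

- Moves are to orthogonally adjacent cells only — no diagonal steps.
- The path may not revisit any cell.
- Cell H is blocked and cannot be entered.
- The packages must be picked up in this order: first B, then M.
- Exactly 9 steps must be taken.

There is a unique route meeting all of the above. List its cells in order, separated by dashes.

The waypoints must appear in the order B, M, with no cell reused.
Route from A: right to B, down to F, left to D, 2× down (reaching L), 2× right (reaching N), up to K, left to J — 9 moves in all.
Check: order respected (B at step 1, M at step 6); 9 moves as required.

A - B - F - D - I - L - M - N - K - J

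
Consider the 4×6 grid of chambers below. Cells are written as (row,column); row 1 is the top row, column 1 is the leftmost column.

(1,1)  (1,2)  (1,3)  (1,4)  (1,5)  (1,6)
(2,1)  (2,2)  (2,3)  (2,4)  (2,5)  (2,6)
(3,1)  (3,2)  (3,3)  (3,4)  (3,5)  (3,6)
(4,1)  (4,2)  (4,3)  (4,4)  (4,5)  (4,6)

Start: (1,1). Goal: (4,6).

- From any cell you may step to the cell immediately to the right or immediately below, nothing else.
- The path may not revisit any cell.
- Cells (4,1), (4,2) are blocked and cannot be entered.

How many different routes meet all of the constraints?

A right/down-only route from (1,1) to (4,6) makes exactly 3 down-moves and 5 right-moves in some order.
With no other constraints that would be C(8,3) = 56 routes.
Subtract routes through each blocked cell (inclusion–exclusion for overlaps): − through (4,1): 1 − through (4,2): 4 + through (4,1)&(4,2): 1 → 52.
That gives 52 routes.

52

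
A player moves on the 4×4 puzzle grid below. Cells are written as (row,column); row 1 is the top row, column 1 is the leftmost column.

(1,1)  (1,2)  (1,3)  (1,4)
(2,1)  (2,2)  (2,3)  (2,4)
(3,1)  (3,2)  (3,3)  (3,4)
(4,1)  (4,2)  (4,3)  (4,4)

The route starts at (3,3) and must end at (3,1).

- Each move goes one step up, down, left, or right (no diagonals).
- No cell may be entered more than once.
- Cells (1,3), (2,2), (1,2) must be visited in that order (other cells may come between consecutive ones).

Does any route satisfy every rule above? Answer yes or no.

One route that works: (3,3) → (3,4) → (2,4) → (1,4) → (1,3) → (2,3) → (2,2) → (1,2) → (1,1) → (2,1) → (3,1).

yes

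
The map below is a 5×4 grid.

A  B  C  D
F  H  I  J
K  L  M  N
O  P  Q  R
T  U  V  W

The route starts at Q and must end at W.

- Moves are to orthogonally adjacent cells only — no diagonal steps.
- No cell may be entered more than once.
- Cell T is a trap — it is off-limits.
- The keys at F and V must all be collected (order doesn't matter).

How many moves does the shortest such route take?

10

Any route passes through F and V in some order between Q and W. Summing Manhattan distances along each leg and taking the cheapest ordering (Q → F → V → W) gives a lower bound of 4 + 5 + 1 = 10 moves.
A route of 10 moves achieves this: Q → M → I → H → F → K → O → P → U → V → W.
Since 10 matches the lower bound, it is optimal.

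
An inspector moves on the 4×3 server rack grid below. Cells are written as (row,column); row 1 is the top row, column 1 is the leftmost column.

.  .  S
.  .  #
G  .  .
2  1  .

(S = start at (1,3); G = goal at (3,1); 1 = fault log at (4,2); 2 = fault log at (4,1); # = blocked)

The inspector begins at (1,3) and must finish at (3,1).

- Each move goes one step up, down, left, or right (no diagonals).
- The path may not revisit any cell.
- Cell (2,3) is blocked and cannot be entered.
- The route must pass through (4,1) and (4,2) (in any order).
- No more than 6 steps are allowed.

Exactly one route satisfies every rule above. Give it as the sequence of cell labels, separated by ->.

The 6-move cap with required stops at (4,1), (4,2) leaves no slack for detours.
Route from (1,3): left 1 to (1,2), down 3 to (4,2), left 1 to (4,1), up 1 to (3,1) — 6 moves in all.
Check: all required cells visited; 6 ≤ 6 moves.

(1,3) -> (1,2) -> (2,2) -> (3,2) -> (4,2) -> (4,1) -> (3,1)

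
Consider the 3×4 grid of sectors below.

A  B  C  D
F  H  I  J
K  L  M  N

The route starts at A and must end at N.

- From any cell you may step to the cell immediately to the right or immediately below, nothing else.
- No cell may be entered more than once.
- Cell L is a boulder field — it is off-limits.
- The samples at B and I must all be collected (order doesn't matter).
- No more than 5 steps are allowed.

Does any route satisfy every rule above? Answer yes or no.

yes

One route that works: A → B → H → I → M → N.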